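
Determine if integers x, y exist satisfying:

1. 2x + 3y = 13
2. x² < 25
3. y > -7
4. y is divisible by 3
Yes

Take x = 2, y = 3. Substituting into each constraint:
  (1) 2(2) + 3(3) = 13 ✓
  (2) x² = (2)² = 4, and 4 < 25 ✓
  (3) 3 > -7 ✓
  (4) 3 = 3 × 1, remainder 0 ✓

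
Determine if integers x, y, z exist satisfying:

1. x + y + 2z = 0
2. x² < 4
Yes

Take x = 0, y = 0, z = 0. Substituting into each constraint:
  (1) 0 + 0 + 2(0) = 0 ✓
  (2) x² = (0)² = 0, and 0 < 4 ✓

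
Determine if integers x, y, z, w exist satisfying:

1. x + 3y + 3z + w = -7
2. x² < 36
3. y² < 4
Yes

Take x = 0, y = 0, z = -3, w = 2. Substituting into each constraint:
  (1) 0 + 3(0) + 3(-3) + 2 = -7 ✓
  (2) x² = (0)² = 0, and 0 < 36 ✓
  (3) y² = (0)² = 0, and 0 < 4 ✓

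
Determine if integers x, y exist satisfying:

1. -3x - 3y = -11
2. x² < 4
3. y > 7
No

Even the single constraint (-3x - 3y = -11) is infeasible over the integers.

  - -3x - 3y = -11: every term on the left is divisible by 3, so the LHS ≡ 0 (mod 3), but the RHS -11 is not — no integer solution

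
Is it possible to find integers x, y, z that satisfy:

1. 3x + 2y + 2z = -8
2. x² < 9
Yes

Take x = 0, y = 0, z = -4. Substituting into each constraint:
  (1) 3(0) + 2(0) + 2(-4) = -8 ✓
  (2) x² = (0)² = 0, and 0 < 9 ✓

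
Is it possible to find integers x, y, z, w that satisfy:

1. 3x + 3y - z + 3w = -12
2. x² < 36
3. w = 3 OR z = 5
Yes

Take x = 0, y = -7, z = 0, w = 3. Substituting into each constraint:
  (1) 3(0) + 3(-7) + 0 + 3(3) = -12 ✓
  (2) x² = (0)² = 0, and 0 < 36 ✓
  (3) w = 3, target 3 ✓ (first branch holds)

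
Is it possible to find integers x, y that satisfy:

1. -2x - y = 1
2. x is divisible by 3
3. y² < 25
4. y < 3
Yes

Take x = 0, y = -1. Substituting into each constraint:
  (1) -2(0) + 1 = 1 ✓
  (2) 0 = 3 × 0, remainder 0 ✓
  (3) y² = (-1)² = 1, and 1 < 25 ✓
  (4) -1 < 3 ✓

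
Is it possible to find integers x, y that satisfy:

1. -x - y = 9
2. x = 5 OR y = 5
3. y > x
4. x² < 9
No

The full constraint system is jointly infeasible over the integers. Each constraint and what it forces:

  - -x - y = 9: is a linear equation tying the variables together
  - x = 5 OR y = 5: forces a choice: either x = 5 or y = 5
  - y > x: bounds one variable relative to another variable
  - x² < 9: restricts x to |x| ≤ 2

Split on the disjunction (x = 5 OR y = 5):
  • If x = 5: this contradicts x² < 9, which requires |x| ≤ 2.
  • If y = 5: the equation forces x = -14, but x² < 9 requires |x| ≤ 2.
Both branches are infeasible, so the system has no integer solution.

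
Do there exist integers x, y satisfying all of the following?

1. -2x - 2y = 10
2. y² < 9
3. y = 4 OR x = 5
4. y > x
No

The full constraint system is jointly infeasible over the integers. Each constraint and what it forces:

  - -2x - 2y = 10: is a linear equation tying the variables together
  - y² < 9: restricts y to |y| ≤ 2
  - y = 4 OR x = 5: forces a choice: either y = 4 or x = 5
  - y > x: bounds one variable relative to another variable

Split on the disjunction (y = 4 OR x = 5):
  • If y = 4: this contradicts y² < 9, which requires |y| ≤ 2.
  • If x = 5: the equation forces y = -10, but y² < 9 requires |y| ≤ 2.
Both branches are infeasible, so the system has no integer solution.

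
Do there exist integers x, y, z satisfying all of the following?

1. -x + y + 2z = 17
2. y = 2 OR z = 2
Yes

Take x = -13, y = 0, z = 2. Substituting into each constraint:
  (1) 13 + 0 + 2(2) = 17 ✓
  (2) z = 2, target 2 ✓ (second branch holds)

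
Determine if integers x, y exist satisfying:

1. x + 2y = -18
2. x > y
Yes

Take x = 0, y = -9. Substituting into each constraint:
  (1) 0 + 2(-9) = -18 ✓
  (2) 0 > -9 ✓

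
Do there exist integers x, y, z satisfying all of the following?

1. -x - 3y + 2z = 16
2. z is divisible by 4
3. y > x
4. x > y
No

A contradictory subset is {y > x, x > y}. No integer assignment can satisfy these jointly:

  - y > x: bounds one variable relative to another variable
  - x > y: bounds one variable relative to another variable

Direct contradiction: y > x and x > y cannot both hold.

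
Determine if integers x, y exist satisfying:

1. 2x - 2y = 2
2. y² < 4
Yes

Take x = 1, y = 0. Substituting into each constraint:
  (1) 2(1) - 2(0) = 2 ✓
  (2) y² = (0)² = 0, and 0 < 4 ✓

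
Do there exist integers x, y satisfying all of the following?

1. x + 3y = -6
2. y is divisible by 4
Yes

Take x = -6, y = 0. Substituting into each constraint:
  (1) (-6) + 3(0) = -6 ✓
  (2) 0 = 4 × 0, remainder 0 ✓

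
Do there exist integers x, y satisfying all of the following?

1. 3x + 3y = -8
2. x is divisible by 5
No

Even the single constraint (3x + 3y = -8) is infeasible over the integers.

  - 3x + 3y = -8: every term on the left is divisible by 3, so the LHS ≡ 0 (mod 3), but the RHS -8 is not — no integer solution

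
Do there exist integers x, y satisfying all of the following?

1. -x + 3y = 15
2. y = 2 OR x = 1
Yes

Take x = -9, y = 2. Substituting into each constraint:
  (1) 9 + 3(2) = 15 ✓
  (2) y = 2, target 2 ✓ (first branch holds)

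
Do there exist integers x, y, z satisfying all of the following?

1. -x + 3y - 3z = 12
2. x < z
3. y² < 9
Yes

Take x = -6, y = 0, z = -2. Substituting into each constraint:
  (1) 6 + 3(0) - 3(-2) = 12 ✓
  (2) -6 < -2 ✓
  (3) y² = (0)² = 0, and 0 < 9 ✓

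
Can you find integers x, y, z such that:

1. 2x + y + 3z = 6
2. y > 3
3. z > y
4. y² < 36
Yes

Take x = -8, y = 4, z = 6. Substituting into each constraint:
  (1) 2(-8) + 4 + 3(6) = 6 ✓
  (2) 4 > 3 ✓
  (3) 6 > 4 ✓
  (4) y² = (4)² = 16, and 16 < 36 ✓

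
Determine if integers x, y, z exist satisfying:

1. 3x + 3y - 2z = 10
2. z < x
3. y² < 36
Yes

Take x = 2, y = 2, z = 1. Substituting into each constraint:
  (1) 3(2) + 3(2) - 2(1) = 10 ✓
  (2) 1 < 2 ✓
  (3) y² = (2)² = 4, and 4 < 36 ✓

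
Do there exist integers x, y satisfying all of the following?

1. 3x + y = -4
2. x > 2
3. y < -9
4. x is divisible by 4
Yes

Take x = 4, y = -16. Substituting into each constraint:
  (1) 3(4) + (-16) = -4 ✓
  (2) 4 > 2 ✓
  (3) -16 < -9 ✓
  (4) 4 = 4 × 1, remainder 0 ✓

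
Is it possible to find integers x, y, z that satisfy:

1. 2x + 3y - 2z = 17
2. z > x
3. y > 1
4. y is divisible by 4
No

A contradictory subset is {2x + 3y - 2z = 17, y is divisible by 4}. No integer assignment can satisfy these jointly:

  - 2x + 3y - 2z = 17: is a linear equation tying the variables together
  - y is divisible by 4: restricts y to multiples of 4

Modular obstruction: writing y = 4y', every remaining term of the linear equation is divisible by 2, so the left side is ≡ 0 (mod 2); but the right side 17 ≡ 1 (mod 2). No integers can satisfy it.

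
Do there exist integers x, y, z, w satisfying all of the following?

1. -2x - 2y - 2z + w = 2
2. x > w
Yes

Take x = 1, y = 0, z = -2, w = 0. Substituting into each constraint:
  (1) -2(1) - 2(0) - 2(-2) + 0 = 2 ✓
  (2) 1 > 0 ✓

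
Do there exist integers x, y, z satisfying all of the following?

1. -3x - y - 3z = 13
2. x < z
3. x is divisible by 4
Yes

Take x = 0, y = -16, z = 1. Substituting into each constraint:
  (1) -3(0) + 16 - 3(1) = 13 ✓
  (2) 0 < 1 ✓
  (3) 0 = 4 × 0, remainder 0 ✓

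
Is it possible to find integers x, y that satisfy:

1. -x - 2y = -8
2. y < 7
Yes

Take x = 0, y = 4. Substituting into each constraint:
  (1) 0 - 2(4) = -8 ✓
  (2) 4 < 7 ✓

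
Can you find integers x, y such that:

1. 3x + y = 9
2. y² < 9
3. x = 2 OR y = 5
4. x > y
No

A contradictory subset is {3x + y = 9, x = 2 OR y = 5, x > y}. No integer assignment can satisfy these jointly:

  - 3x + y = 9: is a linear equation tying the variables together
  - x = 2 OR y = 5: forces a choice: either x = 2 or y = 5
  - x > y: bounds one variable relative to another variable

Split on the disjunction (x = 2 OR y = 5):
  • If x = 2: the equation forces y = 3, giving (x, y) = (2, 3), which violates x > y.
  • If y = 5: with y = 5, every remaining term of the linear equation is divisible by 3, so the left side is ≡ 0 (mod 3); but the right side 4 ≡ 1 (mod 3). No integers can satisfy it.
Both branches are infeasible, so the system has no integer solution.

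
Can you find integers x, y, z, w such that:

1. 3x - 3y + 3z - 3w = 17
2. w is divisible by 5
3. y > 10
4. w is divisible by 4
No

Even the single constraint (3x - 3y + 3z - 3w = 17) is infeasible over the integers.

  - 3x - 3y + 3z - 3w = 17: every term on the left is divisible by 3, so the LHS ≡ 0 (mod 3), but the RHS 17 is not — no integer solution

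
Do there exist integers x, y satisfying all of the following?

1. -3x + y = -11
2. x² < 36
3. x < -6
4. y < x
No

A contradictory subset is {x² < 36, x < -6}. No integer assignment can satisfy these jointly:

  - x² < 36: restricts x to |x| ≤ 5
  - x < -6: bounds one variable relative to a constant

Direct contradiction: the bounds on x require x ≥ -5 and x ≤ -7 simultaneously, which is empty.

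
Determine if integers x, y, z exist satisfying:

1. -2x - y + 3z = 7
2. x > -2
Yes

Take x = 1, y = 0, z = 3. Substituting into each constraint:
  (1) -2(1) + 0 + 3(3) = 7 ✓
  (2) 1 > -2 ✓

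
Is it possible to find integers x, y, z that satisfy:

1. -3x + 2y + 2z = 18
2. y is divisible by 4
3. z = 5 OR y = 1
Yes

Take x = 8, y = 16, z = 5. Substituting into each constraint:
  (1) -3(8) + 2(16) + 2(5) = 18 ✓
  (2) 16 = 4 × 4, remainder 0 ✓
  (3) z = 5, target 5 ✓ (first branch holds)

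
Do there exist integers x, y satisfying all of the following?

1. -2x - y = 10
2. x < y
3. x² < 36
Yes

Take x = -4, y = -2. Substituting into each constraint:
  (1) -2(-4) + 2 = 10 ✓
  (2) -4 < -2 ✓
  (3) x² = (-4)² = 16, and 16 < 36 ✓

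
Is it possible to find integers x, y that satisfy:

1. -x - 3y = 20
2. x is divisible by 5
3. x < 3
Yes

Take x = -5, y = -5. Substituting into each constraint:
  (1) 5 - 3(-5) = 20 ✓
  (2) -5 = 5 × -1, remainder 0 ✓
  (3) -5 < 3 ✓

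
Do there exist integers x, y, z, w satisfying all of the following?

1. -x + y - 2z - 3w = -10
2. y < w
Yes

Take x = 9, y = -1, z = 0, w = 0. Substituting into each constraint:
  (1) (-9) + (-1) - 2(0) - 3(0) = -10 ✓
  (2) -1 < 0 ✓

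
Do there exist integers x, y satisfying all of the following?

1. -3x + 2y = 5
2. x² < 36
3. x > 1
Yes

Take x = 3, y = 7. Substituting into each constraint:
  (1) -3(3) + 2(7) = 5 ✓
  (2) x² = (3)² = 9, and 9 < 36 ✓
  (3) 3 > 1 ✓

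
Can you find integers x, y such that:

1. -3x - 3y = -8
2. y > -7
No

Even the single constraint (-3x - 3y = -8) is infeasible over the integers.

  - -3x - 3y = -8: every term on the left is divisible by 3, so the LHS ≡ 0 (mod 3), but the RHS -8 is not — no integer solution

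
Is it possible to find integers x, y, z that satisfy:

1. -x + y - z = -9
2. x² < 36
Yes

Take x = 0, y = 0, z = 9. Substituting into each constraint:
  (1) 0 + 0 + (-9) = -9 ✓
  (2) x² = (0)² = 0, and 0 < 36 ✓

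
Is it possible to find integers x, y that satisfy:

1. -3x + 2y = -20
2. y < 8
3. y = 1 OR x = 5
No

A contradictory subset is {-3x + 2y = -20, y = 1 OR x = 5}. No integer assignment can satisfy these jointly:

  - -3x + 2y = -20: is a linear equation tying the variables together
  - y = 1 OR x = 5: forces a choice: either y = 1 or x = 5

Split on the disjunction (y = 1 OR x = 5):
  • If y = 1: with y = 1, every remaining term of the linear equation is divisible by 3, so the left side is ≡ 0 (mod 3); but the right side -22 ≡ 2 (mod 3). No integers can satisfy it.
  • If x = 5: with x = 5, every remaining term of the linear equation is divisible by 2, so the left side is ≡ 0 (mod 2); but the right side -5 ≡ 1 (mod 2). No integers can satisfy it.
Both branches are infeasible, so the system has no integer solution.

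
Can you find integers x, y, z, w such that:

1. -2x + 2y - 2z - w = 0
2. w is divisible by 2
Yes

Take x = 0, y = 0, z = 0, w = 0. Substituting into each constraint:
  (1) -2(0) + 2(0) - 2(0) + 0 = 0 ✓
  (2) 0 = 2 × 0, remainder 0 ✓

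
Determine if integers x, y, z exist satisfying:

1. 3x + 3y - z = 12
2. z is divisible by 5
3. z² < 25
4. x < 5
Yes

Take x = 4, y = 0, z = 0. Substituting into each constraint:
  (1) 3(4) + 3(0) + 0 = 12 ✓
  (2) 0 = 5 × 0, remainder 0 ✓
  (3) z² = (0)² = 0, and 0 < 25 ✓
  (4) 4 < 5 ✓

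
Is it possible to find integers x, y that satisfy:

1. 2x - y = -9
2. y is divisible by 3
Yes

Take x = 3, y = 15. Substituting into each constraint:
  (1) 2(3) + (-15) = -9 ✓
  (2) 15 = 3 × 5, remainder 0 ✓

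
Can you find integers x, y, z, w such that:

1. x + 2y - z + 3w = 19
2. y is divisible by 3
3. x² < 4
Yes

Take x = 1, y = 0, z = 0, w = 6. Substituting into each constraint:
  (1) 1 + 2(0) + 0 + 3(6) = 19 ✓
  (2) 0 = 3 × 0, remainder 0 ✓
  (3) x² = (1)² = 1, and 1 < 4 ✓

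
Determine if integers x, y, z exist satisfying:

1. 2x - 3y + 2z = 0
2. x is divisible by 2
Yes

Take x = 0, y = 0, z = 0. Substituting into each constraint:
  (1) 2(0) - 3(0) + 2(0) = 0 ✓
  (2) 0 = 2 × 0, remainder 0 ✓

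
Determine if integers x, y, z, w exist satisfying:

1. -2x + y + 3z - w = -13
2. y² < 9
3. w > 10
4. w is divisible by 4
Yes

Take x = 0, y = 0, z = 1, w = 16. Substituting into each constraint:
  (1) -2(0) + 0 + 3(1) + (-16) = -13 ✓
  (2) y² = (0)² = 0, and 0 < 9 ✓
  (3) 16 > 10 ✓
  (4) 16 = 4 × 4, remainder 0 ✓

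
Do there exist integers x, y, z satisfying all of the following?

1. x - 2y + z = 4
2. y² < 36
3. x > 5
Yes

Take x = 6, y = 1, z = 0. Substituting into each constraint:
  (1) 6 - 2(1) + 0 = 4 ✓
  (2) y² = (1)² = 1, and 1 < 36 ✓
  (3) 6 > 5 ✓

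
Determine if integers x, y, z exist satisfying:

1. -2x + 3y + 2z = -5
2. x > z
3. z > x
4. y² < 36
No

A contradictory subset is {x > z, z > x}. No integer assignment can satisfy these jointly:

  - x > z: bounds one variable relative to another variable
  - z > x: bounds one variable relative to another variable

Direct contradiction: x > z and z > x cannot both hold.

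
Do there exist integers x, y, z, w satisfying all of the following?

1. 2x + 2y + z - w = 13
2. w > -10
Yes

Take x = 0, y = 2, z = 0, w = -9. Substituting into each constraint:
  (1) 2(0) + 2(2) + 0 + 9 = 13 ✓
  (2) -9 > -10 ✓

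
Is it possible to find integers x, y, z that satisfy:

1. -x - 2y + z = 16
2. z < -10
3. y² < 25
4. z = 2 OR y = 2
Yes

Take x = -31, y = 2, z = -11. Substituting into each constraint:
  (1) 31 - 2(2) + (-11) = 16 ✓
  (2) -11 < -10 ✓
  (3) y² = (2)² = 4, and 4 < 25 ✓
  (4) y = 2, target 2 ✓ (second branch holds)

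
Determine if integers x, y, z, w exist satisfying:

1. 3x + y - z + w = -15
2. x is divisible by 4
Yes

Take x = 0, y = 0, z = 0, w = -15. Substituting into each constraint:
  (1) 3(0) + 0 + 0 + (-15) = -15 ✓
  (2) 0 = 4 × 0, remainder 0 ✓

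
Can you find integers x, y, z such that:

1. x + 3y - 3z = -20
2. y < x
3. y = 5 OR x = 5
Yes

Take x = 7, y = 5, z = 14. Substituting into each constraint:
  (1) 7 + 3(5) - 3(14) = -20 ✓
  (2) 5 < 7 ✓
  (3) y = 5, target 5 ✓ (first branch holds)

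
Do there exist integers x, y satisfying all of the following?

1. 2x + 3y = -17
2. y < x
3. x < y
No

A contradictory subset is {y < x, x < y}. No integer assignment can satisfy these jointly:

  - y < x: bounds one variable relative to another variable
  - x < y: bounds one variable relative to another variable

Direct contradiction: x > y and y > x cannot both hold.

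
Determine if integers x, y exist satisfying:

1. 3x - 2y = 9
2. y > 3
Yes

Take x = 7, y = 6. Substituting into each constraint:
  (1) 3(7) - 2(6) = 9 ✓
  (2) 6 > 3 ✓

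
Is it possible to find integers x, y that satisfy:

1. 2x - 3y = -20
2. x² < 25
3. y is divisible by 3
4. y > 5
Yes

Take x = -1, y = 6. Substituting into each constraint:
  (1) 2(-1) - 3(6) = -20 ✓
  (2) x² = (-1)² = 1, and 1 < 25 ✓
  (3) 6 = 3 × 2, remainder 0 ✓
  (4) 6 > 5 ✓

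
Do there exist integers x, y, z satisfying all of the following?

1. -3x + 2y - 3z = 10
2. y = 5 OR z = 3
Yes

Take x = 1, y = 11, z = 3. Substituting into each constraint:
  (1) -3(1) + 2(11) - 3(3) = 10 ✓
  (2) z = 3, target 3 ✓ (second branch holds)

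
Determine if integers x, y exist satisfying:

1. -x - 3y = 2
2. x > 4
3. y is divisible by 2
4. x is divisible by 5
Yes

Take x = 10, y = -4. Substituting into each constraint:
  (1) (-10) - 3(-4) = 2 ✓
  (2) 10 > 4 ✓
  (3) -4 = 2 × -2, remainder 0 ✓
  (4) 10 = 5 × 2, remainder 0 ✓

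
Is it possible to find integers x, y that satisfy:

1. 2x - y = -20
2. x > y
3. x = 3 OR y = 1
No

The full constraint system is jointly infeasible over the integers. Each constraint and what it forces:

  - 2x - y = -20: is a linear equation tying the variables together
  - x > y: bounds one variable relative to another variable
  - x = 3 OR y = 1: forces a choice: either x = 3 or y = 1

Split on the disjunction (x = 3 OR y = 1):
  • If x = 3: the equation forces y = 26, giving (x, y) = (3, 26), which violates x > y.
  • If y = 1: with y = 1, every remaining term of the linear equation is divisible by 2, so the left side is ≡ 0 (mod 2); but the right side -19 ≡ 1 (mod 2). No integers can satisfy it.
Both branches are infeasible, so the system has no integer solution.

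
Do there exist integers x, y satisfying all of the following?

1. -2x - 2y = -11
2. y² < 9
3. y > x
No

Even the single constraint (-2x - 2y = -11) is infeasible over the integers.

  - -2x - 2y = -11: every term on the left is divisible by 2, so the LHS ≡ 0 (mod 2), but the RHS -11 is not — no integer solution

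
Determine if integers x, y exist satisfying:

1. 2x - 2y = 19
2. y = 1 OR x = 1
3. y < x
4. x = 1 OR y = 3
No

Even the single constraint (2x - 2y = 19) is infeasible over the integers.

  - 2x - 2y = 19: every term on the left is divisible by 2, so the LHS ≡ 0 (mod 2), but the RHS 19 is not — no integer solution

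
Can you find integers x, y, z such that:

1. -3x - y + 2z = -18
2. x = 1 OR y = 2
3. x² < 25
Yes

Take x = 0, y = 2, z = -8. Substituting into each constraint:
  (1) -3(0) + (-2) + 2(-8) = -18 ✓
  (2) y = 2, target 2 ✓ (second branch holds)
  (3) x² = (0)² = 0, and 0 < 25 ✓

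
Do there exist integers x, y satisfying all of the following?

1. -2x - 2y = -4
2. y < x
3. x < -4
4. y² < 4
No

A contradictory subset is {-2x - 2y = -4, y < x, x < -4}. No integer assignment can satisfy these jointly:

  - -2x - 2y = -4: is a linear equation tying the variables together
  - y < x: bounds one variable relative to another variable
  - x < -4: bounds one variable relative to a constant

Propagating the comparison: y < x and x ≤ -5 give y ≤ -6. Range argument: with x ∈ [−∞, -5], y ∈ [−∞, -6], the left side of the equation is at least 22, but the right side is -4 < 22. No integer solution exists.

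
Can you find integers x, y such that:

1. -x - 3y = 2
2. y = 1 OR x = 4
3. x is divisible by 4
Yes

Take x = 4, y = -2. Substituting into each constraint:
  (1) (-4) - 3(-2) = 2 ✓
  (2) x = 4, target 4 ✓ (second branch holds)
  (3) 4 = 4 × 1, remainder 0 ✓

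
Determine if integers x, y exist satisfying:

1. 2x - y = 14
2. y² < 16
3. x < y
No

The full constraint system is jointly infeasible over the integers. Each constraint and what it forces:

  - 2x - y = 14: is a linear equation tying the variables together
  - y² < 16: restricts y to |y| ≤ 3
  - x < y: bounds one variable relative to another variable

Propagating the comparison: x < y and y ≤ 3 give x ≤ 2. Range argument: with x ∈ [−∞, 2], y ∈ [-3, 3], the left side of the equation is at most 7, but the right side is 14 > 7. No integer solution exists.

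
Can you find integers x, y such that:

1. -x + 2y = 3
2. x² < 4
Yes

Take x = -1, y = 1. Substituting into each constraint:
  (1) 1 + 2(1) = 3 ✓
  (2) x² = (-1)² = 1, and 1 < 4 ✓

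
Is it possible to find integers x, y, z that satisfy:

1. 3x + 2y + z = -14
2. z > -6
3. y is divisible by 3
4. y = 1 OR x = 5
Yes

Take x = 5, y = -12, z = -5. Substituting into each constraint:
  (1) 3(5) + 2(-12) + (-5) = -14 ✓
  (2) -5 > -6 ✓
  (3) -12 = 3 × -4, remainder 0 ✓
  (4) x = 5, target 5 ✓ (second branch holds)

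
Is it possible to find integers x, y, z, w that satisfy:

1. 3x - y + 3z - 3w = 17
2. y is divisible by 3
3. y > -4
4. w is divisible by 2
No

A contradictory subset is {3x - y + 3z - 3w = 17, y is divisible by 3}. No integer assignment can satisfy these jointly:

  - 3x - y + 3z - 3w = 17: is a linear equation tying the variables together
  - y is divisible by 3: restricts y to multiples of 3

Modular obstruction: writing y = 3y', every remaining term of the linear equation is divisible by 3, so the left side is ≡ 0 (mod 3); but the right side 17 ≡ 2 (mod 3). No integers can satisfy it.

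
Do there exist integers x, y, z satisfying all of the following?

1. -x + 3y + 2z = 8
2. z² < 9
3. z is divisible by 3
Yes

Take x = -8, y = 0, z = 0. Substituting into each constraint:
  (1) 8 + 3(0) + 2(0) = 8 ✓
  (2) z² = (0)² = 0, and 0 < 9 ✓
  (3) 0 = 3 × 0, remainder 0 ✓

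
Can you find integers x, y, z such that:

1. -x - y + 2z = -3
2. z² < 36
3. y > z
Yes

Take x = 1, y = 0, z = -1. Substituting into each constraint:
  (1) (-1) + 0 + 2(-1) = -3 ✓
  (2) z² = (-1)² = 1, and 1 < 36 ✓
  (3) 0 > -1 ✓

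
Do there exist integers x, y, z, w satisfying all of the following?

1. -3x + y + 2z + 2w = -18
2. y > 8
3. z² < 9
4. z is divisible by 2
Yes

Take x = 1, y = 9, z = 0, w = -12. Substituting into each constraint:
  (1) -3(1) + 9 + 2(0) + 2(-12) = -18 ✓
  (2) 9 > 8 ✓
  (3) z² = (0)² = 0, and 0 < 9 ✓
  (4) 0 = 2 × 0, remainder 0 ✓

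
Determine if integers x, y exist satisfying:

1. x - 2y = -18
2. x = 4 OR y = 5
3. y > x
Yes

Take x = 4, y = 11. Substituting into each constraint:
  (1) 4 - 2(11) = -18 ✓
  (2) x = 4, target 4 ✓ (first branch holds)
  (3) 11 > 4 ✓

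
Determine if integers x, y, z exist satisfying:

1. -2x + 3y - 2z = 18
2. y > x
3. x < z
Yes

Take x = -17, y = -16, z = -16. Substituting into each constraint:
  (1) -2(-17) + 3(-16) - 2(-16) = 18 ✓
  (2) -16 > -17 ✓
  (3) -17 < -16 ✓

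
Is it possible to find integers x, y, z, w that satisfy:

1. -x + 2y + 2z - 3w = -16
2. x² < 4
Yes

Take x = 1, y = 0, z = 0, w = 5. Substituting into each constraint:
  (1) (-1) + 2(0) + 2(0) - 3(5) = -16 ✓
  (2) x² = (1)² = 1, and 1 < 4 ✓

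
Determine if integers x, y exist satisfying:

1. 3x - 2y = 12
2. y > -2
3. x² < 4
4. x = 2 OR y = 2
No

A contradictory subset is {3x - 2y = 12, y > -2, x = 2 OR y = 2}. No integer assignment can satisfy these jointly:

  - 3x - 2y = 12: is a linear equation tying the variables together
  - y > -2: bounds one variable relative to a constant
  - x = 2 OR y = 2: forces a choice: either x = 2 or y = 2

Split on the disjunction (x = 2 OR y = 2):
  • If x = 2: the equation forces y = -3, which contradicts the bound y ≥ -1.
  • If y = 2: with y = 2, every remaining term of the linear equation is divisible by 3, so the left side is ≡ 0 (mod 3); but the right side 16 ≡ 1 (mod 3). No integers can satisfy it.
Both branches are infeasible, so the system has no integer solution.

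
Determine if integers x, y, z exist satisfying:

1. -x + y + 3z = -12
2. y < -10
Yes

Take x = 1, y = -11, z = 0. Substituting into each constraint:
  (1) (-1) + (-11) + 3(0) = -12 ✓
  (2) -11 < -10 ✓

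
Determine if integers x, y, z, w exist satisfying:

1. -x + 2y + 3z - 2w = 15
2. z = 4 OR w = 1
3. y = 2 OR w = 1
Yes

Take x = 0, y = 1, z = 5, w = 1. Substituting into each constraint:
  (1) 0 + 2(1) + 3(5) - 2(1) = 15 ✓
  (2) w = 1, target 1 ✓ (second branch holds)
  (3) w = 1, target 1 ✓ (second branch holds)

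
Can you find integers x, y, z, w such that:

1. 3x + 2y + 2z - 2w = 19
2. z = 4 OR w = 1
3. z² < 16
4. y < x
Yes

Take x = 5, y = 4, z = -1, w = 1. Substituting into each constraint:
  (1) 3(5) + 2(4) + 2(-1) - 2(1) = 19 ✓
  (2) w = 1, target 1 ✓ (second branch holds)
  (3) z² = (-1)² = 1, and 1 < 16 ✓
  (4) 4 < 5 ✓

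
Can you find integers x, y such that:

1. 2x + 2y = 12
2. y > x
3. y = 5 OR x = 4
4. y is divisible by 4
No

The full constraint system is jointly infeasible over the integers. Each constraint and what it forces:

  - 2x + 2y = 12: is a linear equation tying the variables together
  - y > x: bounds one variable relative to another variable
  - y = 5 OR x = 4: forces a choice: either y = 5 or x = 4
  - y is divisible by 4: restricts y to multiples of 4

Split on the disjunction (y = 5 OR x = 4):
  • If y = 5: this contradicts the divisibility constraint — 5 is not a multiple of 4.
  • If x = 4: with x = 4, writing y = 4y', every remaining term of the linear equation is divisible by 8, so the left side is ≡ 0 (mod 8); but the right side 4 ≡ 4 (mod 8). No integers can satisfy it.
Both branches are infeasible, so the system has no integer solution.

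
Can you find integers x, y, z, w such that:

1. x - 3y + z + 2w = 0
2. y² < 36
Yes

Take x = 0, y = 0, z = 0, w = 0. Substituting into each constraint:
  (1) 0 - 3(0) + 0 + 2(0) = 0 ✓
  (2) y² = (0)² = 0, and 0 < 36 ✓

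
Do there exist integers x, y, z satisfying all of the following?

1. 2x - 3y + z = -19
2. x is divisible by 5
Yes

Take x = 0, y = 7, z = 2. Substituting into each constraint:
  (1) 2(0) - 3(7) + 2 = -19 ✓
  (2) 0 = 5 × 0, remainder 0 ✓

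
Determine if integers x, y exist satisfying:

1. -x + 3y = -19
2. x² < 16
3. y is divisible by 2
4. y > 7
No

A contradictory subset is {-x + 3y = -19, x² < 16, y > 7}. No integer assignment can satisfy these jointly:

  - -x + 3y = -19: is a linear equation tying the variables together
  - x² < 16: restricts x to |x| ≤ 3
  - y > 7: bounds one variable relative to a constant

Range argument: with x ∈ [-3, 3], y ∈ [8, ∞], the left side of the equation is at least 21, but the right side is -19 < 21. No integer solution exists.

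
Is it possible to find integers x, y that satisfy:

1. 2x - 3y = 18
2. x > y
Yes

Take x = -15, y = -16. Substituting into each constraint:
  (1) 2(-15) - 3(-16) = 18 ✓
  (2) -15 > -16 ✓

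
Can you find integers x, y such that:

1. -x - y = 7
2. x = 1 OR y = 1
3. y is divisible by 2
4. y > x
No

The full constraint system is jointly infeasible over the integers. Each constraint and what it forces:

  - -x - y = 7: is a linear equation tying the variables together
  - x = 1 OR y = 1: forces a choice: either x = 1 or y = 1
  - y is divisible by 2: restricts y to multiples of 2
  - y > x: bounds one variable relative to another variable

Split on the disjunction (x = 1 OR y = 1):
  • If x = 1: the equation forces y = -8, giving (x, y) = (1, -8), which violates y > x.
  • If y = 1: this contradicts the divisibility constraint — 1 is not a multiple of 2.
Both branches are infeasible, so the system has no integer solution.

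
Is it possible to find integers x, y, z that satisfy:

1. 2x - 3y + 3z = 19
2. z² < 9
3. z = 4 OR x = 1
No

The full constraint system is jointly infeasible over the integers. Each constraint and what it forces:

  - 2x - 3y + 3z = 19: is a linear equation tying the variables together
  - z² < 9: restricts z to |z| ≤ 2
  - z = 4 OR x = 1: forces a choice: either z = 4 or x = 1

Split on the disjunction (z = 4 OR x = 1):
  • If z = 4: this contradicts z² < 9, which requires |z| ≤ 2.
  • If x = 1: with x = 1, every remaining term of the linear equation is divisible by 3, so the left side is ≡ 0 (mod 3); but the right side 17 ≡ 2 (mod 3). No integers can satisfy it.
Both branches are infeasible, so the system has no integer solution.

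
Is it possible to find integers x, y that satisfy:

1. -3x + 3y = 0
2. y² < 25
Yes

Take x = 0, y = 0. Substituting into each constraint:
  (1) -3(0) + 3(0) = 0 ✓
  (2) y² = (0)² = 0, and 0 < 25 ✓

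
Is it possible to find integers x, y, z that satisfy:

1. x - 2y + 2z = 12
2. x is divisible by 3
Yes

Take x = 0, y = -6, z = 0. Substituting into each constraint:
  (1) 0 - 2(-6) + 2(0) = 12 ✓
  (2) 0 = 3 × 0, remainder 0 ✓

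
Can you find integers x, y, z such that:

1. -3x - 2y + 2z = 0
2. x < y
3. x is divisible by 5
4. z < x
Yes

Take x = -10, y = 4, z = -11. Substituting into each constraint:
  (1) -3(-10) - 2(4) + 2(-11) = 0 ✓
  (2) -10 < 4 ✓
  (3) -10 = 5 × -2, remainder 0 ✓
  (4) -11 < -10 ✓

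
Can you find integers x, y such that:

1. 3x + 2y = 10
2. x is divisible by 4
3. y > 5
Yes

Take x = -4, y = 11. Substituting into each constraint:
  (1) 3(-4) + 2(11) = 10 ✓
  (2) -4 = 4 × -1, remainder 0 ✓
  (3) 11 > 5 ✓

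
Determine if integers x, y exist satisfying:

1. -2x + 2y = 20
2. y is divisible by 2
Yes

Take x = -10, y = 0. Substituting into each constraint:
  (1) -2(-10) + 2(0) = 20 ✓
  (2) 0 = 2 × 0, remainder 0 ✓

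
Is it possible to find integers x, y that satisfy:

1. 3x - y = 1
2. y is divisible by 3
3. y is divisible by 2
No

A contradictory subset is {3x - y = 1, y is divisible by 3}. No integer assignment can satisfy these jointly:

  - 3x - y = 1: is a linear equation tying the variables together
  - y is divisible by 3: restricts y to multiples of 3

Modular obstruction: writing y = 3y', every remaining term of the linear equation is divisible by 3, so the left side is ≡ 0 (mod 3); but the right side 1 ≡ 1 (mod 3). No integers can satisfy it.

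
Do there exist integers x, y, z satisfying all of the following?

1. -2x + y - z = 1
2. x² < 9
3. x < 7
Yes

Take x = 0, y = 1, z = 0. Substituting into each constraint:
  (1) -2(0) + 1 + 0 = 1 ✓
  (2) x² = (0)² = 0, and 0 < 9 ✓
  (3) 0 < 7 ✓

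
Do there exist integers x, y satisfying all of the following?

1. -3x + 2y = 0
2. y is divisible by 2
Yes

Take x = 0, y = 0. Substituting into each constraint:
  (1) -3(0) + 2(0) = 0 ✓
  (2) 0 = 2 × 0, remainder 0 ✓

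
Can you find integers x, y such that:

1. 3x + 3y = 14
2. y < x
No

Even the single constraint (3x + 3y = 14) is infeasible over the integers.

  - 3x + 3y = 14: every term on the left is divisible by 3, so the LHS ≡ 0 (mod 3), but the RHS 14 is not — no integer solution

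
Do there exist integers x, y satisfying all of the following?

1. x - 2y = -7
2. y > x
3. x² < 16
Yes

Take x = -1, y = 3. Substituting into each constraint:
  (1) (-1) - 2(3) = -7 ✓
  (2) 3 > -1 ✓
  (3) x² = (-1)² = 1, and 1 < 16 ✓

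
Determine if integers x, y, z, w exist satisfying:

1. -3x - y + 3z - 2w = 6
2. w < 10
Yes

Take x = 0, y = 0, z = 2, w = 0. Substituting into each constraint:
  (1) -3(0) + 0 + 3(2) - 2(0) = 6 ✓
  (2) 0 < 10 ✓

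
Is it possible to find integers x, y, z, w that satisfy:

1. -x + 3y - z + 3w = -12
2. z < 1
Yes

Take x = 0, y = -4, z = 0, w = 0. Substituting into each constraint:
  (1) 0 + 3(-4) + 0 + 3(0) = -12 ✓
  (2) 0 < 1 ✓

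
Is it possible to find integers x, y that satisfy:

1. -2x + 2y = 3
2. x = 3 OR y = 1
No

Even the single constraint (-2x + 2y = 3) is infeasible over the integers.

  - -2x + 2y = 3: every term on the left is divisible by 2, so the LHS ≡ 0 (mod 2), but the RHS 3 is not — no integer solution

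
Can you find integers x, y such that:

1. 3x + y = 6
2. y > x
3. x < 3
Yes

Take x = 0, y = 6. Substituting into each constraint:
  (1) 3(0) + 6 = 6 ✓
  (2) 6 > 0 ✓
  (3) 0 < 3 ✓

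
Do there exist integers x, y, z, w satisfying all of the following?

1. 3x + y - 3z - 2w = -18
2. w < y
Yes

Take x = -6, y = 2, z = 0, w = 1. Substituting into each constraint:
  (1) 3(-6) + 2 - 3(0) - 2(1) = -18 ✓
  (2) 1 < 2 ✓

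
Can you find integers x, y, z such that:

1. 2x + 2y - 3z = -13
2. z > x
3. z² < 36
Yes

Take x = 0, y = -5, z = 1. Substituting into each constraint:
  (1) 2(0) + 2(-5) - 3(1) = -13 ✓
  (2) 1 > 0 ✓
  (3) z² = (1)² = 1, and 1 < 36 ✓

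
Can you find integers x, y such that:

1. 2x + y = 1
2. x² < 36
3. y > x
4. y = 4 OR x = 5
No

A contradictory subset is {2x + y = 1, y > x, y = 4 OR x = 5}. No integer assignment can satisfy these jointly:

  - 2x + y = 1: is a linear equation tying the variables together
  - y > x: bounds one variable relative to another variable
  - y = 4 OR x = 5: forces a choice: either y = 4 or x = 5

Split on the disjunction (y = 4 OR x = 5):
  • If y = 4: with y = 4, every remaining term of the linear equation is divisible by 2, so the left side is ≡ 0 (mod 2); but the right side -3 ≡ 1 (mod 2). No integers can satisfy it.
  • If x = 5: the equation forces y = -9, giving (x, y) = (5, -9), which violates y > x.
Both branches are infeasible, so the system has no integer solution.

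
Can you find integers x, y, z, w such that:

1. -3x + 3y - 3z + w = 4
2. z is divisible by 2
Yes

Take x = 0, y = 0, z = 0, w = 4. Substituting into each constraint:
  (1) -3(0) + 3(0) - 3(0) + 4 = 4 ✓
  (2) 0 = 2 × 0, remainder 0 ✓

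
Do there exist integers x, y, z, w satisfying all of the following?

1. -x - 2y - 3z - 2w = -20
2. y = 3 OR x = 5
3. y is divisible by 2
Yes

Take x = 5, y = 0, z = 5, w = 0. Substituting into each constraint:
  (1) (-5) - 2(0) - 3(5) - 2(0) = -20 ✓
  (2) x = 5, target 5 ✓ (second branch holds)
  (3) 0 = 2 × 0, remainder 0 ✓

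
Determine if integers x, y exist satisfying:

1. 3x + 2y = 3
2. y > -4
Yes

Take x = 1, y = 0. Substituting into each constraint:
  (1) 3(1) + 2(0) = 3 ✓
  (2) 0 > -4 ✓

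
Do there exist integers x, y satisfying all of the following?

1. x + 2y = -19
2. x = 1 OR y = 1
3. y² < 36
Yes

Take x = -21, y = 1. Substituting into each constraint:
  (1) (-21) + 2(1) = -19 ✓
  (2) y = 1, target 1 ✓ (second branch holds)
  (3) y² = (1)² = 1, and 1 < 36 ✓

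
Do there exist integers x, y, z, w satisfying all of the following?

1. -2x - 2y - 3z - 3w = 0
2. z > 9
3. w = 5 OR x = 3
Yes

Take x = -24, y = 0, z = 11, w = 5. Substituting into each constraint:
  (1) -2(-24) - 2(0) - 3(11) - 3(5) = 0 ✓
  (2) 11 > 9 ✓
  (3) w = 5, target 5 ✓ (first branch holds)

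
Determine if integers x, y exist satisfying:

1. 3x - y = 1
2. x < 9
Yes

Take x = 1, y = 2. Substituting into each constraint:
  (1) 3(1) + (-2) = 1 ✓
  (2) 1 < 9 ✓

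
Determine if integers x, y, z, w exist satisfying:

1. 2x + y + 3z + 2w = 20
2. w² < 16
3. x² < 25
Yes

Take x = -2, y = 0, z = 8, w = 0. Substituting into each constraint:
  (1) 2(-2) + 0 + 3(8) + 2(0) = 20 ✓
  (2) w² = (0)² = 0, and 0 < 16 ✓
  (3) x² = (-2)² = 4, and 4 < 25 ✓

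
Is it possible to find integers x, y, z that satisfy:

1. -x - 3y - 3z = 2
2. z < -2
Yes

Take x = 7, y = 0, z = -3. Substituting into each constraint:
  (1) (-7) - 3(0) - 3(-3) = 2 ✓
  (2) -3 < -2 ✓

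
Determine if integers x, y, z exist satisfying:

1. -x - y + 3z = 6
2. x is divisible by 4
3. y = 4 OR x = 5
Yes

Take x = -16, y = 4, z = -2. Substituting into each constraint:
  (1) 16 + (-4) + 3(-2) = 6 ✓
  (2) -16 = 4 × -4, remainder 0 ✓
  (3) y = 4, target 4 ✓ (first branch holds)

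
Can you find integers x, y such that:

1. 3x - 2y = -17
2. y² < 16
Yes

Take x = -5, y = 1. Substituting into each constraint:
  (1) 3(-5) - 2(1) = -17 ✓
  (2) y² = (1)² = 1, and 1 < 16 ✓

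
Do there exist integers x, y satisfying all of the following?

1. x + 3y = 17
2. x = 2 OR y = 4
Yes

Take x = 5, y = 4. Substituting into each constraint:
  (1) 5 + 3(4) = 17 ✓
  (2) y = 4, target 4 ✓ (second branch holds)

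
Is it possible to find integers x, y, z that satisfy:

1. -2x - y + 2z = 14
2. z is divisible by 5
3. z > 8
Yes

Take x = 0, y = 6, z = 10. Substituting into each constraint:
  (1) -2(0) + (-6) + 2(10) = 14 ✓
  (2) 10 = 5 × 2, remainder 0 ✓
  (3) 10 > 8 ✓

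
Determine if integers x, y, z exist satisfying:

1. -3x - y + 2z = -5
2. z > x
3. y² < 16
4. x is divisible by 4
Yes

Take x = 8, y = 1, z = 10. Substituting into each constraint:
  (1) -3(8) + (-1) + 2(10) = -5 ✓
  (2) 10 > 8 ✓
  (3) y² = (1)² = 1, and 1 < 16 ✓
  (4) 8 = 4 × 2, remainder 0 ✓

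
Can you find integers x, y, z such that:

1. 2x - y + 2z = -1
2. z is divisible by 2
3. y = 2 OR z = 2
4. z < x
Yes

Take x = 3, y = 11, z = 2. Substituting into each constraint:
  (1) 2(3) + (-11) + 2(2) = -1 ✓
  (2) 2 = 2 × 1, remainder 0 ✓
  (3) z = 2, target 2 ✓ (second branch holds)
  (4) 2 < 3 ✓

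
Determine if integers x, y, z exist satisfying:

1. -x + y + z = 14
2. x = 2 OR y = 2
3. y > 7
Yes

Take x = 2, y = 8, z = 8. Substituting into each constraint:
  (1) (-2) + 8 + 8 = 14 ✓
  (2) x = 2, target 2 ✓ (first branch holds)
  (3) 8 > 7 ✓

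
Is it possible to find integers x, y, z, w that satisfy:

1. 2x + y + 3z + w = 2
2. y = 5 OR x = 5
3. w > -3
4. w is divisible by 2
Yes

Take x = -3, y = 5, z = 1, w = 0. Substituting into each constraint:
  (1) 2(-3) + 5 + 3(1) + 0 = 2 ✓
  (2) y = 5, target 5 ✓ (first branch holds)
  (3) 0 > -3 ✓
  (4) 0 = 2 × 0, remainder 0 ✓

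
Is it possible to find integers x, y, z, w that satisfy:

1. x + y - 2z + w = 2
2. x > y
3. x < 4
Yes

Take x = 0, y = -1, z = -1, w = 1. Substituting into each constraint:
  (1) 0 + (-1) - 2(-1) + 1 = 2 ✓
  (2) 0 > -1 ✓
  (3) 0 < 4 ✓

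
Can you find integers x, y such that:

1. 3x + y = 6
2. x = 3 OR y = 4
Yes

Take x = 3, y = -3. Substituting into each constraint:
  (1) 3(3) + (-3) = 6 ✓
  (2) x = 3, target 3 ✓ (first branch holds)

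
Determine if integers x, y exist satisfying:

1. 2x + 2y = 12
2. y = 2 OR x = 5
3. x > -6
Yes

Take x = 4, y = 2. Substituting into each constraint:
  (1) 2(4) + 2(2) = 12 ✓
  (2) y = 2, target 2 ✓ (first branch holds)
  (3) 4 > -6 ✓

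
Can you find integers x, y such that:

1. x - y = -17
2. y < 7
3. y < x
No

A contradictory subset is {x - y = -17, y < x}. No integer assignment can satisfy these jointly:

  - x - y = -17: is a linear equation tying the variables together
  - y < x: bounds one variable relative to another variable

From the equation, x − y = -17, i.e. x − y = -17; but x > y requires x − y ≥ 1. Contradiction.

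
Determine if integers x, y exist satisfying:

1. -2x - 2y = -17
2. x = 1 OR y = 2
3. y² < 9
No

Even the single constraint (-2x - 2y = -17) is infeasible over the integers.

  - -2x - 2y = -17: every term on the left is divisible by 2, so the LHS ≡ 0 (mod 2), but the RHS -17 is not — no integer solution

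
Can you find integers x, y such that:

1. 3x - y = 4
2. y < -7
Yes

Take x = -2, y = -10. Substituting into each constraint:
  (1) 3(-2) + 10 = 4 ✓
  (2) -10 < -7 ✓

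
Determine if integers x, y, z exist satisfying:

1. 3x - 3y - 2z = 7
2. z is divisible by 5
Yes

Take x = -10, y = 1, z = -20. Substituting into each constraint:
  (1) 3(-10) - 3(1) - 2(-20) = 7 ✓
  (2) -20 = 5 × -4, remainder 0 ✓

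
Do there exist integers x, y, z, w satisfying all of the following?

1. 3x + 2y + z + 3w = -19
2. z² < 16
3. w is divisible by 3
Yes

Take x = -7, y = 0, z = 2, w = 0. Substituting into each constraint:
  (1) 3(-7) + 2(0) + 2 + 3(0) = -19 ✓
  (2) z² = (2)² = 4, and 4 < 16 ✓
  (3) 0 = 3 × 0, remainder 0 ✓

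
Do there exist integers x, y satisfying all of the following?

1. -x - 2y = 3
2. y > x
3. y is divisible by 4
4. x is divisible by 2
No

A contradictory subset is {-x - 2y = 3, x is divisible by 2}. No integer assignment can satisfy these jointly:

  - -x - 2y = 3: is a linear equation tying the variables together
  - x is divisible by 2: restricts x to multiples of 2

Modular obstruction: writing x = 2x', every remaining term of the linear equation is divisible by 2, so the left side is ≡ 0 (mod 2); but the right side 3 ≡ 1 (mod 2). No integers can satisfy it.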